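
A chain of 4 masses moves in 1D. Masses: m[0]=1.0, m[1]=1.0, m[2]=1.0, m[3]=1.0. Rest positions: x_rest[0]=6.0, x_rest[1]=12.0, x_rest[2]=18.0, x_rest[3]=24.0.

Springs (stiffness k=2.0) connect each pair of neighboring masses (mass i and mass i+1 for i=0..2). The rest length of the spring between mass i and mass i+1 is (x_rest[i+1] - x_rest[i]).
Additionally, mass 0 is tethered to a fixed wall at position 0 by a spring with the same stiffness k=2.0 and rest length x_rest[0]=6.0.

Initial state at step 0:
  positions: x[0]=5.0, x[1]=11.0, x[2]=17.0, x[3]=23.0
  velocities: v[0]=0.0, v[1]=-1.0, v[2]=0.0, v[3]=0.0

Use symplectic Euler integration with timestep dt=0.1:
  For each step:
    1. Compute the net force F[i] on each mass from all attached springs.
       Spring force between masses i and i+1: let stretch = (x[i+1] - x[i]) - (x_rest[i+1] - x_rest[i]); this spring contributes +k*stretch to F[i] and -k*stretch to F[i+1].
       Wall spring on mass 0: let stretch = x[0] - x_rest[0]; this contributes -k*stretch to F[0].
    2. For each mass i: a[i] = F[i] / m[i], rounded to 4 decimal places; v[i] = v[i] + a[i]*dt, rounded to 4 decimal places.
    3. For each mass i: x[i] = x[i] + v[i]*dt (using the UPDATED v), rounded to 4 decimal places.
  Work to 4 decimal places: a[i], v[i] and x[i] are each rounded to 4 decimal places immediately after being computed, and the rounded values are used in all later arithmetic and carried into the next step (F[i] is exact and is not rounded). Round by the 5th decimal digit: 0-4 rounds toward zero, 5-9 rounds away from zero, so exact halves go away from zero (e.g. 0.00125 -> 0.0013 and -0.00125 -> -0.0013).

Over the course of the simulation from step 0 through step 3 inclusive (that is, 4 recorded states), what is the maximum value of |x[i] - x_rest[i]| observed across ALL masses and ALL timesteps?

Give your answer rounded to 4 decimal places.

Answer: 1.2823

Derivation:
Step 0: x=[5.0000 11.0000 17.0000 23.0000] v=[0.0000 -1.0000 0.0000 0.0000]
Step 1: x=[5.0200 10.9000 17.0000 23.0000] v=[0.2000 -1.0000 0.0000 0.0000]
Step 2: x=[5.0572 10.8044 16.9980 23.0000] v=[0.3720 -0.9560 -0.0200 0.0000]
Step 3: x=[5.1082 10.7177 16.9922 23.0000] v=[0.5100 -0.8667 -0.0583 -0.0004]
Max displacement = 1.2823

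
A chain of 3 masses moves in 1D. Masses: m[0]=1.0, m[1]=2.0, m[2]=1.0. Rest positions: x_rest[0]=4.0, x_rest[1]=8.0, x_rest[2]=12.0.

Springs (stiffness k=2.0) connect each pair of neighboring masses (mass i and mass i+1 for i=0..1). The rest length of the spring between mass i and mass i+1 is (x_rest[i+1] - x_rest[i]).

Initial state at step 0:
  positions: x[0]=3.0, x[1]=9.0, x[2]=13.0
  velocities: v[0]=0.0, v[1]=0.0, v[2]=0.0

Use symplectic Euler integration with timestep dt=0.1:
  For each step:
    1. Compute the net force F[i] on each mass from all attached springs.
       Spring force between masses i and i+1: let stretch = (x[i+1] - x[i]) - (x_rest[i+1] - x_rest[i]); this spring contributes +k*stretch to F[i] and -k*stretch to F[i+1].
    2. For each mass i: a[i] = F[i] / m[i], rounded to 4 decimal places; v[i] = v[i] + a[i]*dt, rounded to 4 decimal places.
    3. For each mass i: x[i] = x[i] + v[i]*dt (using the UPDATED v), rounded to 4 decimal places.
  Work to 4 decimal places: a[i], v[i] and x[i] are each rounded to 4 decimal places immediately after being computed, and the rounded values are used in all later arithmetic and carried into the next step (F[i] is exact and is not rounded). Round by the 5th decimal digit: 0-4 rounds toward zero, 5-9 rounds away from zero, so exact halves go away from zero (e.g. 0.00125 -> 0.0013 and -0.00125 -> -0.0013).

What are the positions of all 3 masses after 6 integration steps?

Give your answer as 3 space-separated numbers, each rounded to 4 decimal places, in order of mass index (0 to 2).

Answer: 3.7592 8.6334 12.9739

Derivation:
Step 0: x=[3.0000 9.0000 13.0000] v=[0.0000 0.0000 0.0000]
Step 1: x=[3.0400 8.9800 13.0000] v=[0.4000 -0.2000 0.0000]
Step 2: x=[3.1188 8.9408 12.9996] v=[0.7880 -0.3920 -0.0040]
Step 3: x=[3.2340 8.8840 12.9980] v=[1.1524 -0.5683 -0.0158]
Step 4: x=[3.3822 8.8118 12.9941] v=[1.4824 -0.7219 -0.0386]
Step 5: x=[3.5590 8.7271 12.9866] v=[1.7683 -0.8466 -0.0751]
Step 6: x=[3.7592 8.6334 12.9739] v=[2.0019 -0.9375 -0.1270]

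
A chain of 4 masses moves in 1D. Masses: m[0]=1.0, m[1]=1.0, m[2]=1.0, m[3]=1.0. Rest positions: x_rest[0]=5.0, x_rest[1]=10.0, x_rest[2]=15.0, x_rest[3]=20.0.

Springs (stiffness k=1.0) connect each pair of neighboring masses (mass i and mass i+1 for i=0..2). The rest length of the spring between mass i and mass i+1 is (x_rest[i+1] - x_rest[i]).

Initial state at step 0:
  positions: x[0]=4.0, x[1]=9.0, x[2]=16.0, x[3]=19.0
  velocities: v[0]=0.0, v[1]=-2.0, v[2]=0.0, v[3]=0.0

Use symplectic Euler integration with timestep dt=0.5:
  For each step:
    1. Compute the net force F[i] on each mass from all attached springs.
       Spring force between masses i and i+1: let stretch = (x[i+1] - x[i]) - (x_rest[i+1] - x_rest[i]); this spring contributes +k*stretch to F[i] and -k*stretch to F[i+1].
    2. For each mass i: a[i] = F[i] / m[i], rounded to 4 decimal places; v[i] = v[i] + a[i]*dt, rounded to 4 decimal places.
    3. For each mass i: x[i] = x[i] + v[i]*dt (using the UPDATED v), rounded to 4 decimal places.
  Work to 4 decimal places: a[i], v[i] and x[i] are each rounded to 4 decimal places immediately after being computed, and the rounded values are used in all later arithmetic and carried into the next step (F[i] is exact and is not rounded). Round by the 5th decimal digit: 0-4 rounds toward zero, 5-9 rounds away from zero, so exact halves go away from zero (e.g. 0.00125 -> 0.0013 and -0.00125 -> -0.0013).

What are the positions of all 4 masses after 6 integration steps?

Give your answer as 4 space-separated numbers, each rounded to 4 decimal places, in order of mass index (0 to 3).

Step 0: x=[4.0000 9.0000 16.0000 19.0000] v=[0.0000 -2.0000 0.0000 0.0000]
Step 1: x=[4.0000 8.5000 15.0000 19.5000] v=[0.0000 -1.0000 -2.0000 1.0000]
Step 2: x=[3.8750 8.5000 13.5000 20.1250] v=[-0.2500 0.0000 -3.0000 1.2500]
Step 3: x=[3.6563 8.5938 12.4063 20.3438] v=[-0.4375 0.1875 -2.1875 0.4375]
Step 4: x=[3.4219 8.4063 12.3438 19.8282] v=[-0.4688 -0.3750 -0.1250 -1.0313]
Step 5: x=[3.1836 7.9571 13.1681 18.6915] v=[-0.4766 -0.8985 1.6485 -2.2735]
Step 6: x=[2.8887 7.6172 14.0705 17.4239] v=[-0.5899 -0.6798 1.8047 -2.5352]

Answer: 2.8887 7.6172 14.0705 17.4239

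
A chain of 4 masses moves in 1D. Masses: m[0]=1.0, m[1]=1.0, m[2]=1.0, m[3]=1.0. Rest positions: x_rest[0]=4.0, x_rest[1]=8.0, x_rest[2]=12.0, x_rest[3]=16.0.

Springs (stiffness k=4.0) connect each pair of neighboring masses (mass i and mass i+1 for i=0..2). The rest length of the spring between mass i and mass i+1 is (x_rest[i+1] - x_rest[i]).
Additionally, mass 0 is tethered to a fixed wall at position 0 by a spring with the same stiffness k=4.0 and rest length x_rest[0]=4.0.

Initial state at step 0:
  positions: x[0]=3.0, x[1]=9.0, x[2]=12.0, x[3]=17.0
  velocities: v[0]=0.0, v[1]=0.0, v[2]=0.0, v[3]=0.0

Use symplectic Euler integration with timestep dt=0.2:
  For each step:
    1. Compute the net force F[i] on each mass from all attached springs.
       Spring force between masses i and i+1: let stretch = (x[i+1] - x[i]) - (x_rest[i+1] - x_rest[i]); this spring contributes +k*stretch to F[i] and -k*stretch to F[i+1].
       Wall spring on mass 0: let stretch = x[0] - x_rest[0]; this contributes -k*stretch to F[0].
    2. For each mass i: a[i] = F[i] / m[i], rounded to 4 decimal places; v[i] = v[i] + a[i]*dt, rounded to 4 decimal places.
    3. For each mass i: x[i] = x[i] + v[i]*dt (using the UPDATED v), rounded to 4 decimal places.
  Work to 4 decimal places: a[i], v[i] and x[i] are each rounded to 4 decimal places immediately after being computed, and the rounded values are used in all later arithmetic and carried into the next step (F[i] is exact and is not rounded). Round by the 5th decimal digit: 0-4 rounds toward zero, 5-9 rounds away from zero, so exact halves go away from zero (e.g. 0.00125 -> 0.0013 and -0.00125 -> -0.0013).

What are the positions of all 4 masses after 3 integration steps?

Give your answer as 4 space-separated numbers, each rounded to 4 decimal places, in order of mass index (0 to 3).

Answer: 4.8468 7.3683 13.0189 16.3789

Derivation:
Step 0: x=[3.0000 9.0000 12.0000 17.0000] v=[0.0000 0.0000 0.0000 0.0000]
Step 1: x=[3.4800 8.5200 12.3200 16.8400] v=[2.4000 -2.4000 1.6000 -0.8000]
Step 2: x=[4.2096 7.8416 12.7552 16.5968] v=[3.6480 -3.3920 2.1760 -1.2160]
Step 3: x=[4.8468 7.3683 13.0189 16.3789] v=[3.1859 -2.3667 1.3184 -1.0893]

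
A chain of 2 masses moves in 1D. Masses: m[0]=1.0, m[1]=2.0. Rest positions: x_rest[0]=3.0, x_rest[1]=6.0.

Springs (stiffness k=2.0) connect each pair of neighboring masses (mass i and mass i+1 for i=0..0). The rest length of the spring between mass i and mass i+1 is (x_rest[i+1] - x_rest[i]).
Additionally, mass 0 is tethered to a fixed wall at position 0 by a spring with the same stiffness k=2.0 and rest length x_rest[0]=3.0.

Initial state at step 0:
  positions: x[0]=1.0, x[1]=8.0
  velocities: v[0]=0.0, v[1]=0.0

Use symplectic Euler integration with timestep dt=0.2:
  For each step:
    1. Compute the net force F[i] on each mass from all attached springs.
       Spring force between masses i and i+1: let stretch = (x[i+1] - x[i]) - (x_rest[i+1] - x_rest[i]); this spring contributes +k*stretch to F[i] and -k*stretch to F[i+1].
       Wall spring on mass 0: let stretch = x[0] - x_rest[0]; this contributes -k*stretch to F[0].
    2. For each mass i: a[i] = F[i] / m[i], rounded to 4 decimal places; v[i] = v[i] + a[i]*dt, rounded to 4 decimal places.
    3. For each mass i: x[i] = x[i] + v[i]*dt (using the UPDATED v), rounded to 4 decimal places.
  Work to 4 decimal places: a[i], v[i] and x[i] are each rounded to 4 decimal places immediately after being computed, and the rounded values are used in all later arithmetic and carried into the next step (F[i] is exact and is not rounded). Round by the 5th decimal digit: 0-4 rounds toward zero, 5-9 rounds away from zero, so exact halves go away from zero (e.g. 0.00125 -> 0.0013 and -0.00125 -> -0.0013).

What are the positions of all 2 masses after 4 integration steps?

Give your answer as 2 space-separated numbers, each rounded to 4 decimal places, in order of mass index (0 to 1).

Answer: 4.5677 6.7526

Derivation:
Step 0: x=[1.0000 8.0000] v=[0.0000 0.0000]
Step 1: x=[1.4800 7.8400] v=[2.4000 -0.8000]
Step 2: x=[2.3504 7.5456] v=[4.3520 -1.4720]
Step 3: x=[3.4484 7.1634] v=[5.4899 -1.9110]
Step 4: x=[4.5677 6.7526] v=[5.5965 -2.0540]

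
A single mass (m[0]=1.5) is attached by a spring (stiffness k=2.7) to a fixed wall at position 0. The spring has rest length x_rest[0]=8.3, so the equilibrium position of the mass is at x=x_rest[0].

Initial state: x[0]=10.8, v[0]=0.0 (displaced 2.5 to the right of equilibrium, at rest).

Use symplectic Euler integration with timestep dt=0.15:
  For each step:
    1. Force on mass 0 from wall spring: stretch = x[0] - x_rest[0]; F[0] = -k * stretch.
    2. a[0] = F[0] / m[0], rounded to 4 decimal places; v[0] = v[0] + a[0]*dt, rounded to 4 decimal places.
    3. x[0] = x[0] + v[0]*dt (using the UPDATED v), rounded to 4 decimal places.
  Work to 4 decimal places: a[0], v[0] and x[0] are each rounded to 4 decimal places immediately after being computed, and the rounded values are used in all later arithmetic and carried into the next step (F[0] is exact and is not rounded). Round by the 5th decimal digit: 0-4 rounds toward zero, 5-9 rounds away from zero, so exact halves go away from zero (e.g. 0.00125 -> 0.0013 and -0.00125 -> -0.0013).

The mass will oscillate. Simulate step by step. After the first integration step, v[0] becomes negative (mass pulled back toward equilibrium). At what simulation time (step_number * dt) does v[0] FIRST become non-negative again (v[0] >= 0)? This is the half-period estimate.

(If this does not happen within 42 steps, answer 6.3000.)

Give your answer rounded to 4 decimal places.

Step 0: x=[10.8000] v=[0.0000]
Step 1: x=[10.6988] v=[-0.6750]
Step 2: x=[10.5004] v=[-1.3227]
Step 3: x=[10.2129] v=[-1.9168]
Step 4: x=[9.8479] v=[-2.4333]
Step 5: x=[9.4202] v=[-2.8512]
Step 6: x=[8.9471] v=[-3.1537]
Step 7: x=[8.4478] v=[-3.3284]
Step 8: x=[7.9426] v=[-3.3683]
Step 9: x=[7.4518] v=[-3.2718]
Step 10: x=[6.9954] v=[-3.0428]
Step 11: x=[6.5918] v=[-2.6906]
Step 12: x=[6.2574] v=[-2.2294]
Step 13: x=[6.0057] v=[-1.6779]
Step 14: x=[5.8469] v=[-1.0584]
Step 15: x=[5.7875] v=[-0.3961]
Step 16: x=[5.8298] v=[0.2823]
First v>=0 after going negative at step 16, time=2.4000

Answer: 2.4000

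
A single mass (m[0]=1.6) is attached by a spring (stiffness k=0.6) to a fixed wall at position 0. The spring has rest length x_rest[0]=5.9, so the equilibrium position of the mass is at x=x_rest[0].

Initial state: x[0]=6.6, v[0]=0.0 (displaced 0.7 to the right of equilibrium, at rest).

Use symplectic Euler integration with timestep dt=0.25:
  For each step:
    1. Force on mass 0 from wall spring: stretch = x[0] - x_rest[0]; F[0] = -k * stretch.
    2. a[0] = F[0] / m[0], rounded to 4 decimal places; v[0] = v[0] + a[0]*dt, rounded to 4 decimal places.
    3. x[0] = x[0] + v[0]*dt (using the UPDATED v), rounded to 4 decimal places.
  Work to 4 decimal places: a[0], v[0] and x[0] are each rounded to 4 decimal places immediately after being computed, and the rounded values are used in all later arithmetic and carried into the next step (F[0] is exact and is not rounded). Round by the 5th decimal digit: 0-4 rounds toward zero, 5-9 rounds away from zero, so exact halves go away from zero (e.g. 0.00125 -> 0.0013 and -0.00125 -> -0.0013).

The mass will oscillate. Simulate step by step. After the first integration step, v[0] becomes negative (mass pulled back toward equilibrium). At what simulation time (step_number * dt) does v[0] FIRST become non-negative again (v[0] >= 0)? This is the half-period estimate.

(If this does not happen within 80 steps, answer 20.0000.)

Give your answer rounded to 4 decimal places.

Step 0: x=[6.6000] v=[0.0000]
Step 1: x=[6.5836] v=[-0.0656]
Step 2: x=[6.5512] v=[-0.1297]
Step 3: x=[6.5035] v=[-0.1908]
Step 4: x=[6.4417] v=[-0.2474]
Step 5: x=[6.3672] v=[-0.2982]
Step 6: x=[6.2817] v=[-0.3420]
Step 7: x=[6.1873] v=[-0.3778]
Step 8: x=[6.0861] v=[-0.4047]
Step 9: x=[5.9806] v=[-0.4222]
Step 10: x=[5.8732] v=[-0.4298]
Step 11: x=[5.7664] v=[-0.4273]
Step 12: x=[5.6627] v=[-0.4148]
Step 13: x=[5.5646] v=[-0.3926]
Step 14: x=[5.4743] v=[-0.3612]
Step 15: x=[5.3940] v=[-0.3213]
Step 16: x=[5.3255] v=[-0.2739]
Step 17: x=[5.2705] v=[-0.2201]
Step 18: x=[5.2302] v=[-0.1611]
Step 19: x=[5.2056] v=[-0.0983]
Step 20: x=[5.1973] v=[-0.0332]
Step 21: x=[5.2055] v=[0.0327]
First v>=0 after going negative at step 21, time=5.2500

Answer: 5.2500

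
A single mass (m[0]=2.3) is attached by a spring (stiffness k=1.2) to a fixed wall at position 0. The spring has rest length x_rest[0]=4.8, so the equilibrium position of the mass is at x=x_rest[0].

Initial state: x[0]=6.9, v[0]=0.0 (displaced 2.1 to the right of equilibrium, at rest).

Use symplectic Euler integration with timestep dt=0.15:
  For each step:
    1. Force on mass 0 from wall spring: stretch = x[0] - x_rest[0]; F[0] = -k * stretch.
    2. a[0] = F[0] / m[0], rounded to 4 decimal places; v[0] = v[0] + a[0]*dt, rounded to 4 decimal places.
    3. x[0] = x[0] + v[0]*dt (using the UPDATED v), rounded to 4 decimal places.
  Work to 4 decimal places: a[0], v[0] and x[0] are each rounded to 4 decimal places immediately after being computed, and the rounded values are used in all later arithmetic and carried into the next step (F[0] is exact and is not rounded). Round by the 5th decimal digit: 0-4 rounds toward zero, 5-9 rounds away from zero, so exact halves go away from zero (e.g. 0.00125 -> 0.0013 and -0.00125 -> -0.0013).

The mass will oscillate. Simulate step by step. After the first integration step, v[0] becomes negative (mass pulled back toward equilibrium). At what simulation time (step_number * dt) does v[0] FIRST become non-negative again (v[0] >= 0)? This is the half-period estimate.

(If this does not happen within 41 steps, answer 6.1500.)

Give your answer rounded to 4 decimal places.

Answer: 4.3500

Derivation:
Step 0: x=[6.9000] v=[0.0000]
Step 1: x=[6.8753] v=[-0.1644]
Step 2: x=[6.8263] v=[-0.3268]
Step 3: x=[6.7535] v=[-0.4854]
Step 4: x=[6.6578] v=[-0.6383]
Step 5: x=[6.5402] v=[-0.7837]
Step 6: x=[6.4022] v=[-0.9199]
Step 7: x=[6.2454] v=[-1.0453]
Step 8: x=[6.0716] v=[-1.1584]
Step 9: x=[5.8829] v=[-1.2579]
Step 10: x=[5.6815] v=[-1.3427]
Step 11: x=[5.4697] v=[-1.4117]
Step 12: x=[5.2501] v=[-1.4641]
Step 13: x=[5.0252] v=[-1.4993]
Step 14: x=[4.7977] v=[-1.5169]
Step 15: x=[4.5702] v=[-1.5167]
Step 16: x=[4.3454] v=[-1.4987]
Step 17: x=[4.1259] v=[-1.4631]
Step 18: x=[3.9144] v=[-1.4103]
Step 19: x=[3.7133] v=[-1.3410]
Step 20: x=[3.5249] v=[-1.2560]
Step 21: x=[3.3515] v=[-1.1562]
Step 22: x=[3.1951] v=[-1.0428]
Step 23: x=[3.0575] v=[-0.9172]
Step 24: x=[2.9404] v=[-0.7808]
Step 25: x=[2.8451] v=[-0.6353]
Step 26: x=[2.7728] v=[-0.4823]
Step 27: x=[2.7243] v=[-0.3236]
Step 28: x=[2.7001] v=[-0.1612]
Step 29: x=[2.7006] v=[0.0031]
First v>=0 after going negative at step 29, time=4.3500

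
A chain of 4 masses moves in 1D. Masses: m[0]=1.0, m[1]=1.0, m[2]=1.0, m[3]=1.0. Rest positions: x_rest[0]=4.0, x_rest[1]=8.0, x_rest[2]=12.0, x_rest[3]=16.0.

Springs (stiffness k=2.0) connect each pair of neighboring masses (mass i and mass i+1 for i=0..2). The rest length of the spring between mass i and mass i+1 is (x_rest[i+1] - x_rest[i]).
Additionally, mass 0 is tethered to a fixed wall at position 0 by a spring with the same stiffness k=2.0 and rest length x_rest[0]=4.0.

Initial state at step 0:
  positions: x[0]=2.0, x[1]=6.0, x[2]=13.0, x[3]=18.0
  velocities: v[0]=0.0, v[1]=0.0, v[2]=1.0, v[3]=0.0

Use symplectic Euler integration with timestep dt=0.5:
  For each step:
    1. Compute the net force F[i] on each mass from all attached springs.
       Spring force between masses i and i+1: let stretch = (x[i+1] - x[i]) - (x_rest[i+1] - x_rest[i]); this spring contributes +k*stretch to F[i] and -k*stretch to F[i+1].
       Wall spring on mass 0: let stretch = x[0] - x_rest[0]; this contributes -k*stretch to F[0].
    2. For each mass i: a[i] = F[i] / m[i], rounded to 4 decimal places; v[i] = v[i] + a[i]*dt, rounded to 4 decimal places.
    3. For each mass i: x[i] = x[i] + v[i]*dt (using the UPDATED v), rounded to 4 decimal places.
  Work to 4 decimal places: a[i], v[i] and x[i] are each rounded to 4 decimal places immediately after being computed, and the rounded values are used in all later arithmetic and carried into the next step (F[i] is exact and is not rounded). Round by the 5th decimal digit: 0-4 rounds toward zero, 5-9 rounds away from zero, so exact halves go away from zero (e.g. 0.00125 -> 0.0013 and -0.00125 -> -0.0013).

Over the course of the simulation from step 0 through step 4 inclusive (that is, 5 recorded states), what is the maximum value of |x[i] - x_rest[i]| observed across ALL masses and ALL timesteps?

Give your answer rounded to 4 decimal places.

Answer: 2.6875

Derivation:
Step 0: x=[2.0000 6.0000 13.0000 18.0000] v=[0.0000 0.0000 1.0000 0.0000]
Step 1: x=[3.0000 7.5000 12.5000 17.5000] v=[2.0000 3.0000 -1.0000 -1.0000]
Step 2: x=[4.7500 9.2500 12.0000 16.5000] v=[3.5000 3.5000 -1.0000 -2.0000]
Step 3: x=[6.3750 10.1250 12.3750 15.2500] v=[3.2500 1.7500 0.7500 -2.5000]
Step 4: x=[6.6875 10.2500 13.0625 14.5625] v=[0.6250 0.2500 1.3750 -1.3750]
Max displacement = 2.6875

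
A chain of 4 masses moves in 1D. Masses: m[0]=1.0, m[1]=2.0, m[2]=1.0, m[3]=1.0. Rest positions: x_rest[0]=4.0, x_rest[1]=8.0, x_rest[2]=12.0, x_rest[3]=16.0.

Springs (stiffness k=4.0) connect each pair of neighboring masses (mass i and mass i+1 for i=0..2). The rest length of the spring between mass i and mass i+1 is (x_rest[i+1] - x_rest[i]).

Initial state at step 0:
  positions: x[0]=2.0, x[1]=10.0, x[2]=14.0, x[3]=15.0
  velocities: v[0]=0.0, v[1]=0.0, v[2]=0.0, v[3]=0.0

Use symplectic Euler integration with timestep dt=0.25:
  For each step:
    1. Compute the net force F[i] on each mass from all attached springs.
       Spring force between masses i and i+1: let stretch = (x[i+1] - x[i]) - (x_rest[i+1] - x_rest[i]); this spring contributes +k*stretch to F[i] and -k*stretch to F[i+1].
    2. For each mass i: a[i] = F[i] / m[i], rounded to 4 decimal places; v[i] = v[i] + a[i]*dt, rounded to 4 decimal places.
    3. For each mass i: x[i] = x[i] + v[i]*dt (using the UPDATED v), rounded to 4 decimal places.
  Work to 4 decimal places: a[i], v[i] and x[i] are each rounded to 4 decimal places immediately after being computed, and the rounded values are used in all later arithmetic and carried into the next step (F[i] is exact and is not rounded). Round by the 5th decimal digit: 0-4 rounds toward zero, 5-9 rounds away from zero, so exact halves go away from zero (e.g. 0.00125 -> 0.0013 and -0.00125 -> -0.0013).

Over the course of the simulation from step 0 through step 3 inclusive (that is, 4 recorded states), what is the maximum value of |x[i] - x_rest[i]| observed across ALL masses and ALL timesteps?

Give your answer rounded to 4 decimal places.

Answer: 2.2578

Derivation:
Step 0: x=[2.0000 10.0000 14.0000 15.0000] v=[0.0000 0.0000 0.0000 0.0000]
Step 1: x=[3.0000 9.5000 13.2500 15.7500] v=[4.0000 -2.0000 -3.0000 3.0000]
Step 2: x=[4.6250 8.6563 12.1875 16.8750] v=[6.5000 -3.3750 -4.2500 4.5000]
Step 3: x=[6.2578 7.7500 11.4141 17.8281] v=[6.5313 -3.6251 -3.0937 3.8125]
Max displacement = 2.2578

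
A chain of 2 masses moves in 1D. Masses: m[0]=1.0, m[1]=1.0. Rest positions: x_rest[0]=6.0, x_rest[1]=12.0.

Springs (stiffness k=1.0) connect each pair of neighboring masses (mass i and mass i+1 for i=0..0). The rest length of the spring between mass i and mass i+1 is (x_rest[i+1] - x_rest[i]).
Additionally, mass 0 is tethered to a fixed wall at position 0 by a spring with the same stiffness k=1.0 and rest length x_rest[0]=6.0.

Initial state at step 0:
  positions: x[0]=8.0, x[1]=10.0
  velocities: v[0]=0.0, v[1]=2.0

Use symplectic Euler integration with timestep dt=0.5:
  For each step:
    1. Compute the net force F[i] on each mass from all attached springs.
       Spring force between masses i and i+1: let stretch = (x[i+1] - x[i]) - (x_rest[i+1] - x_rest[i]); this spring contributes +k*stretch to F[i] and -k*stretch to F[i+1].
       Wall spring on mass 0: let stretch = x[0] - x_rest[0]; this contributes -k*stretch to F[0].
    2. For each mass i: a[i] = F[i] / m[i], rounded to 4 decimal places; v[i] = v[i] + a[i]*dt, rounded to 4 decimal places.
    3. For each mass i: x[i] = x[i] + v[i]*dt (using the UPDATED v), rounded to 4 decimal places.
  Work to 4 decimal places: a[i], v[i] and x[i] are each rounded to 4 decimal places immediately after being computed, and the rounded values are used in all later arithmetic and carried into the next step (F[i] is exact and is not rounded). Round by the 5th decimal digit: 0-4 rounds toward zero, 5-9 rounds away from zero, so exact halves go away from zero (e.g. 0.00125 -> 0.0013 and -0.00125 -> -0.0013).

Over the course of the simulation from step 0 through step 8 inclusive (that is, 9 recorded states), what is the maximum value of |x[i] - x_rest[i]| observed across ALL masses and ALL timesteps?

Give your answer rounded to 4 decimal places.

Step 0: x=[8.0000 10.0000] v=[0.0000 2.0000]
Step 1: x=[6.5000 12.0000] v=[-3.0000 4.0000]
Step 2: x=[4.7500 14.1250] v=[-3.5000 4.2500]
Step 3: x=[4.1563 15.4063] v=[-1.1875 2.5625]
Step 4: x=[5.3360 15.3751] v=[2.3594 -0.0625]
Step 5: x=[7.6915 14.3341] v=[4.7110 -2.0821]
Step 6: x=[9.7848 13.1324] v=[4.1866 -2.4034]
Step 7: x=[10.2688 12.5938] v=[0.9680 -1.0772]
Step 8: x=[8.7669 12.9740] v=[-3.0039 0.7603]
Max displacement = 4.2688

Answer: 4.2688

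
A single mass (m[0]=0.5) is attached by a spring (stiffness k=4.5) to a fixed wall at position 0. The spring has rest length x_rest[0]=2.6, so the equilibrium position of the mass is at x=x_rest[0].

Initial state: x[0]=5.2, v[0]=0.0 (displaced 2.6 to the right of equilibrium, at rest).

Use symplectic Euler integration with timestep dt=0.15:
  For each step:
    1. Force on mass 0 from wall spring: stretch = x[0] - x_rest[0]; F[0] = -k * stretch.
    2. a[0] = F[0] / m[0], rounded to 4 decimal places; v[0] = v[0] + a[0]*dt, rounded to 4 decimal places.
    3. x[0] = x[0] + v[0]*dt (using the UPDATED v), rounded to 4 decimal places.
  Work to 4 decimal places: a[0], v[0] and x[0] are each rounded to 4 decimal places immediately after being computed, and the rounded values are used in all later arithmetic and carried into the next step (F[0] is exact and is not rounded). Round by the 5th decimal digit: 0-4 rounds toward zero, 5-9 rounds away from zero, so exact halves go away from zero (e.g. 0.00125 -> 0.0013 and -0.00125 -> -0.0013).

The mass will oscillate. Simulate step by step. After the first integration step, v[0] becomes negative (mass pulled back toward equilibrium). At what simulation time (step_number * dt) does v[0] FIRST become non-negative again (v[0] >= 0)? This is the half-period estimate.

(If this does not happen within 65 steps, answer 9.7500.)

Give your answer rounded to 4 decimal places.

Step 0: x=[5.2000] v=[0.0000]
Step 1: x=[4.6735] v=[-3.5100]
Step 2: x=[3.7271] v=[-6.3092]
Step 3: x=[2.5525] v=[-7.8308]
Step 4: x=[1.3875] v=[-7.7667]
Step 5: x=[0.4680] v=[-6.1298]
Step 6: x=[-0.0197] v=[-3.2516]
Step 7: x=[0.0231] v=[0.2850]
First v>=0 after going negative at step 7, time=1.0500

Answer: 1.0500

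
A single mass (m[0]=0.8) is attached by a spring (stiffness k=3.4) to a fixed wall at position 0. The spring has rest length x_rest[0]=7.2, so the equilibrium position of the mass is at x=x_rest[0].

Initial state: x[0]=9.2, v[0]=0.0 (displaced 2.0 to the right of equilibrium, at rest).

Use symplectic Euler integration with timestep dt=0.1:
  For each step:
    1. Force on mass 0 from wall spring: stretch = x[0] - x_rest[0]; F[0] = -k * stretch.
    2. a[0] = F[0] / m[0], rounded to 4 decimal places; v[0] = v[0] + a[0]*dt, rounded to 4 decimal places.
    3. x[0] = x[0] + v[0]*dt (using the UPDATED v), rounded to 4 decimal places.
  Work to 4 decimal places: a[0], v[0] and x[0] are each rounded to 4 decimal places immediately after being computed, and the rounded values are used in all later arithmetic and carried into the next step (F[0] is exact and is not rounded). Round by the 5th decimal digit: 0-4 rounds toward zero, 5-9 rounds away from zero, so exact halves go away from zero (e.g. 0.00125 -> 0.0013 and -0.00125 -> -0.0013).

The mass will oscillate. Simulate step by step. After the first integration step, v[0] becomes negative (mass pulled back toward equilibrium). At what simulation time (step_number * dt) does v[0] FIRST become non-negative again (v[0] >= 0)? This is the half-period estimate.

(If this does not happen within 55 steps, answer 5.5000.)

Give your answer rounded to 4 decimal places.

Answer: 1.6000

Derivation:
Step 0: x=[9.2000] v=[0.0000]
Step 1: x=[9.1150] v=[-0.8500]
Step 2: x=[8.9486] v=[-1.6639]
Step 3: x=[8.7079] v=[-2.4071]
Step 4: x=[8.4031] v=[-3.0480]
Step 5: x=[8.0472] v=[-3.5593]
Step 6: x=[7.6553] v=[-3.9194]
Step 7: x=[7.2440] v=[-4.1129]
Step 8: x=[6.8308] v=[-4.1316]
Step 9: x=[6.4333] v=[-3.9747]
Step 10: x=[6.0684] v=[-3.6489]
Step 11: x=[5.7516] v=[-3.1680]
Step 12: x=[5.4964] v=[-2.5524]
Step 13: x=[5.3136] v=[-1.8284]
Step 14: x=[5.2109] v=[-1.0267]
Step 15: x=[5.1928] v=[-0.1813]
Step 16: x=[5.2600] v=[0.6718]
First v>=0 after going negative at step 16, time=1.6000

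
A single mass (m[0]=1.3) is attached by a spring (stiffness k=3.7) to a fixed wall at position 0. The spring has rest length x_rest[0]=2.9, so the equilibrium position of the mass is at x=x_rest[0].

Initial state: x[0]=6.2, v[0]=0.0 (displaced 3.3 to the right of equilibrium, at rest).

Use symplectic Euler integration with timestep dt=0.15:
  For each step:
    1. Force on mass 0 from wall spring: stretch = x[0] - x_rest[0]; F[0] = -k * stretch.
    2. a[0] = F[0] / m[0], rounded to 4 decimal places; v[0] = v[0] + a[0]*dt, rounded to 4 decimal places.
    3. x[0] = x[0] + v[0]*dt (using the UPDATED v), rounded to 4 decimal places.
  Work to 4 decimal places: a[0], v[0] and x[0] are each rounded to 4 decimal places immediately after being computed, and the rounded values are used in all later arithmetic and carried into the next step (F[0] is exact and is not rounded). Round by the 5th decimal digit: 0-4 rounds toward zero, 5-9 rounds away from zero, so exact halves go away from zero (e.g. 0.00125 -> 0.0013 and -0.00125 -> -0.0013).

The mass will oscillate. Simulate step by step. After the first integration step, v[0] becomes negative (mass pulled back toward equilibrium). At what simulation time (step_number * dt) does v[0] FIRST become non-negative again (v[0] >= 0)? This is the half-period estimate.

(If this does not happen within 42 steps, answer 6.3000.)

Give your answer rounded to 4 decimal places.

Answer: 1.9500

Derivation:
Step 0: x=[6.2000] v=[0.0000]
Step 1: x=[5.9887] v=[-1.4088]
Step 2: x=[5.5796] v=[-2.7274]
Step 3: x=[4.9989] v=[-3.8714]
Step 4: x=[4.2838] v=[-4.7675]
Step 5: x=[3.4801] v=[-5.3583]
Step 6: x=[2.6392] v=[-5.6060]
Step 7: x=[1.8150] v=[-5.4947]
Step 8: x=[1.0603] v=[-5.0315]
Step 9: x=[0.4234] v=[-4.2461]
Step 10: x=[-0.0549] v=[-3.1888]
Step 11: x=[-0.3440] v=[-1.9273]
Step 12: x=[-0.4254] v=[-0.5424]
Step 13: x=[-0.2938] v=[0.8773]
First v>=0 after going negative at step 13, time=1.9500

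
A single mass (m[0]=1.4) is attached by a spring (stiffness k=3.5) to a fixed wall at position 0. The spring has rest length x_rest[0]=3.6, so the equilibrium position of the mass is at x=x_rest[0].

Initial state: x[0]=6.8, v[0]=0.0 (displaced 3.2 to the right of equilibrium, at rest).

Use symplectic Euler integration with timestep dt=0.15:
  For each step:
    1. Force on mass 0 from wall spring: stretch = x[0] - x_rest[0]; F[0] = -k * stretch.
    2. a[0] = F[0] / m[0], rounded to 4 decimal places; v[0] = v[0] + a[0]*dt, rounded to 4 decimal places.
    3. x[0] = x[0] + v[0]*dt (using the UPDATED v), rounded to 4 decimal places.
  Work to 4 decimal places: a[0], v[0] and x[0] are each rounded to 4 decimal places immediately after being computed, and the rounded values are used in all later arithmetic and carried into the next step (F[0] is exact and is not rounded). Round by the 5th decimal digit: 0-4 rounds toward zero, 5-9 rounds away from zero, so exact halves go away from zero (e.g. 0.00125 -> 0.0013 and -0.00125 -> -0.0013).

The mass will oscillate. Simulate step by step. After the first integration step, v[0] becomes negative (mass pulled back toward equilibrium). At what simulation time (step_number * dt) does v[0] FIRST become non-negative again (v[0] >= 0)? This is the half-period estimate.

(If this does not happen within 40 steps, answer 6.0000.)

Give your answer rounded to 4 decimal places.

Step 0: x=[6.8000] v=[0.0000]
Step 1: x=[6.6200] v=[-1.2000]
Step 2: x=[6.2701] v=[-2.3325]
Step 3: x=[5.7700] v=[-3.3338]
Step 4: x=[5.1479] v=[-4.1476]
Step 5: x=[4.4387] v=[-4.7281]
Step 6: x=[3.6823] v=[-5.0426]
Step 7: x=[2.9213] v=[-5.0735]
Step 8: x=[2.1985] v=[-4.8190]
Step 9: x=[1.5545] v=[-4.2934]
Step 10: x=[1.0256] v=[-3.5263]
Step 11: x=[0.6415] v=[-2.5609]
Step 12: x=[0.4238] v=[-1.4515]
Step 13: x=[0.3847] v=[-0.2604]
Step 14: x=[0.5265] v=[0.9453]
First v>=0 after going negative at step 14, time=2.1000

Answer: 2.1000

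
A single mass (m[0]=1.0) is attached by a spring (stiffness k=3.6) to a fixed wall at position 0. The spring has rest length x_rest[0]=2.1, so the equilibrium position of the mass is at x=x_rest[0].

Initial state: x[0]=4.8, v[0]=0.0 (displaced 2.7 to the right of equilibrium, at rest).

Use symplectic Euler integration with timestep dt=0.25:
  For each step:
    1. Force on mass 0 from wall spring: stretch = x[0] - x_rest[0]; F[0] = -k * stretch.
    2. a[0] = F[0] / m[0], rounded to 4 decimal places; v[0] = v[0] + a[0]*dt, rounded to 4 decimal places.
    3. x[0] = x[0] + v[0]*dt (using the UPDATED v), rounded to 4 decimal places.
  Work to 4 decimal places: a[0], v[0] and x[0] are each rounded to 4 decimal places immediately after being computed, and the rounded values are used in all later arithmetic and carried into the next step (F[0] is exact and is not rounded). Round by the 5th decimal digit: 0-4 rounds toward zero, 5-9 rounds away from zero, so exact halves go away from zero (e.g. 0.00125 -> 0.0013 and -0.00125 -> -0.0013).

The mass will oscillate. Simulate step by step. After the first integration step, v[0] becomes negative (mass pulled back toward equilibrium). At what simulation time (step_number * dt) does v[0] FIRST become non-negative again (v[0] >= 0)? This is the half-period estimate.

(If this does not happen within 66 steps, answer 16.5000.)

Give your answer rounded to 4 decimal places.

Step 0: x=[4.8000] v=[0.0000]
Step 1: x=[4.1925] v=[-2.4300]
Step 2: x=[3.1142] v=[-4.3133]
Step 3: x=[1.8077] v=[-5.2261]
Step 4: x=[0.5670] v=[-4.9630]
Step 5: x=[-0.3288] v=[-3.5833]
Step 6: x=[-0.6782] v=[-1.3974]
Step 7: x=[-0.4025] v=[1.1030]
First v>=0 after going negative at step 7, time=1.7500

Answer: 1.7500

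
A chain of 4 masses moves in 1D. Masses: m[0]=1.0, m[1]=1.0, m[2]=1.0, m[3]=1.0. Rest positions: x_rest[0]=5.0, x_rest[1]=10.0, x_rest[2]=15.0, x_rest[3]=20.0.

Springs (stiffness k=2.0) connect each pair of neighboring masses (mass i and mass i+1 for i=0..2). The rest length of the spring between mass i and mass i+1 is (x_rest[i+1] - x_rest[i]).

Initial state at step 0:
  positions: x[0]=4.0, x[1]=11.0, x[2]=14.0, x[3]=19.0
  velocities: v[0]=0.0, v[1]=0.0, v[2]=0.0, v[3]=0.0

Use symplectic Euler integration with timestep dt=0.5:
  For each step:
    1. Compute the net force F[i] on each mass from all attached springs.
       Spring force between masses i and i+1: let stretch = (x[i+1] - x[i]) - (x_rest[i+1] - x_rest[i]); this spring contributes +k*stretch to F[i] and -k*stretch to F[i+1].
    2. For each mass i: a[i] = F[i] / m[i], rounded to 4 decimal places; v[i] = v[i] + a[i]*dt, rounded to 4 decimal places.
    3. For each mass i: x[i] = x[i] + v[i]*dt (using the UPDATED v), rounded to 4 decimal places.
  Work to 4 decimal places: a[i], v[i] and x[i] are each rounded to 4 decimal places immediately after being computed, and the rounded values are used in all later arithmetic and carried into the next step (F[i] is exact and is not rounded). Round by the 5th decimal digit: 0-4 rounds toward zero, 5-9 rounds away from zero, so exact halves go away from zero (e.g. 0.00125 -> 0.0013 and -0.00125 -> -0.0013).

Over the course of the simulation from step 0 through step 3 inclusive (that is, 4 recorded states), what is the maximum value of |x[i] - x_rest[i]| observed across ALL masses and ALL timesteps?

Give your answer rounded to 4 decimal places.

Answer: 2.0000

Derivation:
Step 0: x=[4.0000 11.0000 14.0000 19.0000] v=[0.0000 0.0000 0.0000 0.0000]
Step 1: x=[5.0000 9.0000 15.0000 19.0000] v=[2.0000 -4.0000 2.0000 0.0000]
Step 2: x=[5.5000 8.0000 15.0000 19.5000] v=[1.0000 -2.0000 0.0000 1.0000]
Step 3: x=[4.7500 9.2500 13.7500 20.2500] v=[-1.5000 2.5000 -2.5000 1.5000]
Max displacement = 2.0000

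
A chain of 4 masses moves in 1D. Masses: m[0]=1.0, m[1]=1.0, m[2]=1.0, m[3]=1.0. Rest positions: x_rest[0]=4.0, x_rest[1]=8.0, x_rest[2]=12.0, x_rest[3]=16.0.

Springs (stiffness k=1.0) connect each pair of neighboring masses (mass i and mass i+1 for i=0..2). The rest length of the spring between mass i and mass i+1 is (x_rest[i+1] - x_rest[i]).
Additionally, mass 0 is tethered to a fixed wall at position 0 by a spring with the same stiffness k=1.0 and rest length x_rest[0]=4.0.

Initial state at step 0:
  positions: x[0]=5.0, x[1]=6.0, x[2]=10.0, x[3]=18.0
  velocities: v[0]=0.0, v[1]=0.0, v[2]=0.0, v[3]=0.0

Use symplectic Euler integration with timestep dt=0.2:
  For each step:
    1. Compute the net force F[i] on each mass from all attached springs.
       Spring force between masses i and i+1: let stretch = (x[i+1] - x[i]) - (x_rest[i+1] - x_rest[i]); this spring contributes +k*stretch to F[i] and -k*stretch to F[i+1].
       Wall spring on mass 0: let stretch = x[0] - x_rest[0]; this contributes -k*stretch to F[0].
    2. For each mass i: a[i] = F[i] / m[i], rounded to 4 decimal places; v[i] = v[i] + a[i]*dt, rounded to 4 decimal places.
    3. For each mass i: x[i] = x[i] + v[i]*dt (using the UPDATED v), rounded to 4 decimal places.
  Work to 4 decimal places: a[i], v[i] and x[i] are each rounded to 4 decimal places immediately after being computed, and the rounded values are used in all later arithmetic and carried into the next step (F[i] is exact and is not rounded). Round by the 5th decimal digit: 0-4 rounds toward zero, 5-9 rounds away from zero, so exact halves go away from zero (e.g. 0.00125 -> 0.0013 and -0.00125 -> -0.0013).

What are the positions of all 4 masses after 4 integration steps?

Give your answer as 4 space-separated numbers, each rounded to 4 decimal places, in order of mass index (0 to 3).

Answer: 3.6516 7.0622 11.3929 16.5845

Derivation:
Step 0: x=[5.0000 6.0000 10.0000 18.0000] v=[0.0000 0.0000 0.0000 0.0000]
Step 1: x=[4.8400 6.1200 10.1600 17.8400] v=[-0.8000 0.6000 0.8000 -0.8000]
Step 2: x=[4.5376 6.3504 10.4656 17.5328] v=[-1.5120 1.1520 1.5280 -1.5360]
Step 3: x=[4.1262 6.6729 10.8893 17.1029] v=[-2.0570 1.6125 2.1184 -2.1494]
Step 4: x=[3.6516 7.0622 11.3929 16.5845] v=[-2.3729 1.9464 2.5178 -2.5921]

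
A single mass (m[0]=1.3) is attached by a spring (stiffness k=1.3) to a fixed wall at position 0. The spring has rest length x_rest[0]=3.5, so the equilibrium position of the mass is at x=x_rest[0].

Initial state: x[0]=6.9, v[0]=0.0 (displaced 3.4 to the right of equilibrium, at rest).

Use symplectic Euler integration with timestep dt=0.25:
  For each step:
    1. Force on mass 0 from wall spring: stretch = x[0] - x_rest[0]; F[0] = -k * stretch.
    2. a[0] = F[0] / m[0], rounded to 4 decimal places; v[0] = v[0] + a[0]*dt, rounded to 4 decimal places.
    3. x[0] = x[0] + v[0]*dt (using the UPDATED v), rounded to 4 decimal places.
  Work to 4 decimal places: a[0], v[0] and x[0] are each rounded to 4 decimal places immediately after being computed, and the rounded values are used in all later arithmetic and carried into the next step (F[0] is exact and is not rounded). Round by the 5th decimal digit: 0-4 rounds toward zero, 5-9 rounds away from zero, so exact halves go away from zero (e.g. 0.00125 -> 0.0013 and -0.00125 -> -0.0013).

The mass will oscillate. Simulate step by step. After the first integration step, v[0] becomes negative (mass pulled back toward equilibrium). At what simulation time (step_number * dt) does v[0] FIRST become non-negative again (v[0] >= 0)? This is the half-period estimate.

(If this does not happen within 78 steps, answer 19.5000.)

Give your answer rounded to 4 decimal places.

Answer: 3.2500

Derivation:
Step 0: x=[6.9000] v=[0.0000]
Step 1: x=[6.6875] v=[-0.8500]
Step 2: x=[6.2758] v=[-1.6469]
Step 3: x=[5.6906] v=[-2.3409]
Step 4: x=[4.9685] v=[-2.8886]
Step 5: x=[4.1546] v=[-3.2557]
Step 6: x=[3.2998] v=[-3.4194]
Step 7: x=[2.4575] v=[-3.3694]
Step 8: x=[1.6803] v=[-3.1088]
Step 9: x=[1.0168] v=[-2.6539]
Step 10: x=[0.5085] v=[-2.0331]
Step 11: x=[0.1872] v=[-1.2852]
Step 12: x=[0.0730] v=[-0.4570]
Step 13: x=[0.1730] v=[0.3998]
First v>=0 after going negative at step 13, time=3.2500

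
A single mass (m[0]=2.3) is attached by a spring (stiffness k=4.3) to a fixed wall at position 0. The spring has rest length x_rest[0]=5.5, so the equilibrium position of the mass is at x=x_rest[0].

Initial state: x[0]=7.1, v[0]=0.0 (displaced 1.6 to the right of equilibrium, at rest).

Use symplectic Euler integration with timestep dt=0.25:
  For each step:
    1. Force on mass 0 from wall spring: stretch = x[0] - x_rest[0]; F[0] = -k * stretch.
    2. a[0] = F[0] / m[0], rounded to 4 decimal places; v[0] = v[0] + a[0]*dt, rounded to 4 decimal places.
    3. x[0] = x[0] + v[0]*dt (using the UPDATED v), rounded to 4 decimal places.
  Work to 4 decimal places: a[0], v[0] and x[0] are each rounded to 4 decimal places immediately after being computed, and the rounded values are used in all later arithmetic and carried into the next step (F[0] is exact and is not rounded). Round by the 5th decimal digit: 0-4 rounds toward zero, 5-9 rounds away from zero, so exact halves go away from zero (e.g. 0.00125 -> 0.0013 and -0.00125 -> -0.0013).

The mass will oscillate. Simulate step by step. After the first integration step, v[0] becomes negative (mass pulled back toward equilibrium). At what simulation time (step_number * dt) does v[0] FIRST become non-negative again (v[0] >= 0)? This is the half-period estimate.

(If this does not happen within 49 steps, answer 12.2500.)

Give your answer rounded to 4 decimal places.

Answer: 2.5000

Derivation:
Step 0: x=[7.1000] v=[0.0000]
Step 1: x=[6.9131] v=[-0.7478]
Step 2: x=[6.5610] v=[-1.4083]
Step 3: x=[6.0850] v=[-1.9042]
Step 4: x=[5.5406] v=[-2.1776]
Step 5: x=[4.9915] v=[-2.1966]
Step 6: x=[4.5018] v=[-1.9589]
Step 7: x=[4.1287] v=[-1.4924]
Step 8: x=[3.9158] v=[-0.8515]
Step 9: x=[3.8880] v=[-0.1111]
Step 10: x=[4.0486] v=[0.6423]
First v>=0 after going negative at step 10, time=2.5000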